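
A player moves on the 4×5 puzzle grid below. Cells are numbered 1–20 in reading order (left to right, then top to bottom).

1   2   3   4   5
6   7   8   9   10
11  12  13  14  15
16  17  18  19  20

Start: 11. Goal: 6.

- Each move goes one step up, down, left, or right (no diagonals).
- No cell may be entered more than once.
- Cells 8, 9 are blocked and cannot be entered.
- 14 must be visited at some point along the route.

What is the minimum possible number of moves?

9

Any route passes through 14 somewhere between 11 and 6. Summing Manhattan distances along the two legs (11 → 14 → 6) gives a lower bound of 3 + 4 = 7 moves.
The shortest route satisfying every rule uses 9 moves: 11 → 16 → 17 → 18 → 19 → 14 → 13 → 12 → 7 → 6.
The no-revisit rule (legs can't share cells) pushes the minimum above the 7-move bound; an exhaustive check rules out every length from 7 to 8, leaving 9 as the minimum.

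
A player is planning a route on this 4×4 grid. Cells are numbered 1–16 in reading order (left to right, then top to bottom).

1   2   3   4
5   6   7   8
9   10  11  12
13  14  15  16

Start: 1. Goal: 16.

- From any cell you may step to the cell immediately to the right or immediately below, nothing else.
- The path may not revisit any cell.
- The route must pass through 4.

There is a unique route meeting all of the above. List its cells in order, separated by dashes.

Moves only go right or down, so the column and row indices never decrease.
Route from 1: 3× right (reaching 4), 3× down (reaching 16) — 6 moves in all.
Check: all required cells visited.

1 - 2 - 3 - 4 - 8 - 12 - 16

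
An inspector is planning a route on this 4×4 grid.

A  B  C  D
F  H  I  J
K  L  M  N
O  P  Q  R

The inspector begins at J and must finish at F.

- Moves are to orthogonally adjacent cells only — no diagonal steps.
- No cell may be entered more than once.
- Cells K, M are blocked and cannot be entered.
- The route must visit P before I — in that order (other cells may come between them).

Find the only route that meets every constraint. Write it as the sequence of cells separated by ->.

J -> N -> R -> Q -> P -> L -> H -> I -> C -> B -> A -> F

The waypoints must appear in the order P, I, with no cell reused.
Route from J: down 2 to R, left 2 to P, up 2 to H, right 1 to I, up 1 to C, left 2 to A, down 1 to F — 11 moves in all.
Check: order respected (P at step 4, I at step 7).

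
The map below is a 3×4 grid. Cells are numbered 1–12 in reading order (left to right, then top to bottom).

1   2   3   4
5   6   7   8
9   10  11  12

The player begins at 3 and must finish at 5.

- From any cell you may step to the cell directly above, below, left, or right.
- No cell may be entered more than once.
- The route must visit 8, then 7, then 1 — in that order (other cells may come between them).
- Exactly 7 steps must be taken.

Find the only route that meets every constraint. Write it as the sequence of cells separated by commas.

3, 4, 8, 7, 6, 2, 1, 5

The waypoints must appear in the order 8, 7, 1, with no cell reused.
Route from 3: right to 4, down to 8, 2× left (reaching 6), up to 2, left to 1, down to 5 — 7 moves in all.
Check: order respected (8 at step 2, 7 at step 3, 1 at step 6); 7 moves as required.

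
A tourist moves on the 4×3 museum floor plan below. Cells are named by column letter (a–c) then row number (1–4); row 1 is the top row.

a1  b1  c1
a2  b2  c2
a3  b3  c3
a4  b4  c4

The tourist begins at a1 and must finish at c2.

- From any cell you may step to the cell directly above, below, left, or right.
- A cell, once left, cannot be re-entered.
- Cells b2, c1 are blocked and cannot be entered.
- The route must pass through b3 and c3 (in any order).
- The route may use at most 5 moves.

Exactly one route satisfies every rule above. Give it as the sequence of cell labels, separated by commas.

The budget equals the shortest possible length, so every move has to be on a shortest route through the required cells.
Route from a1: 2× down (reaching a3), 2× right (reaching c3), up to c2 — 5 moves in all.
Check: all required cells visited; 5 ≤ 5 moves.

a1, a2, a3, b3, c3, c2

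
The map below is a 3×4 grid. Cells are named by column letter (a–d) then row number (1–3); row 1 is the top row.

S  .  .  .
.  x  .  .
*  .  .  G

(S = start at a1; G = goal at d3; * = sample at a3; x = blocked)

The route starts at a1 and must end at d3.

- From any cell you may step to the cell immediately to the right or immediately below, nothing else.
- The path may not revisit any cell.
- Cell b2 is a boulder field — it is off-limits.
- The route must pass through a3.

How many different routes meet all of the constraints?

A right/down-only route from a1 to d3 makes exactly 2 down-moves and 3 right-moves in some order.
With no other constraints that would be C(5,2) = 10 routes.
Split at a3 and multiply the segment counts (each segment already excludes blocked cells): a1→a3: 1; a3→d3: 1; product = 1.
That gives 1 route.

1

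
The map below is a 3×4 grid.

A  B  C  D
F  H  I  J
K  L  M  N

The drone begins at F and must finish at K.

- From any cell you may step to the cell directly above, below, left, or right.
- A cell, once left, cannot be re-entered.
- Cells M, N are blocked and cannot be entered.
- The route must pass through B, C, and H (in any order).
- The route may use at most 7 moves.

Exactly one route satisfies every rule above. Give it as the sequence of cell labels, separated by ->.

The 7-move cap with required stops at B, C, H leaves no slack for detours.
Route from F: up to A, 2× right (reaching C), down to I, left to H, down to L, left to K — 7 moves in all.
Check: all required cells visited; 7 ≤ 7 moves.

F -> A -> B -> C -> I -> H -> L -> K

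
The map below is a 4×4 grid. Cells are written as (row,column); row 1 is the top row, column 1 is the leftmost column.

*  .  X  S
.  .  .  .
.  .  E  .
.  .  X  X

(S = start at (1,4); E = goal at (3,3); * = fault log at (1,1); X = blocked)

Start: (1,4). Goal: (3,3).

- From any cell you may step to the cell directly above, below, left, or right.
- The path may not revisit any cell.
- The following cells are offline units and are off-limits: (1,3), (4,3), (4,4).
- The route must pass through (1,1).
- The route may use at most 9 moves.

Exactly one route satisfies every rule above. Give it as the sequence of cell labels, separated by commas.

The budget equals the shortest possible length, so every move has to be on a shortest route through the required cells.
Route from (1,4): down 1 to (2,4), left 2 to (2,2), up 1 to (1,2), left 1 to (1,1), down 2 to (3,1), right 2 to (3,3) — 9 moves in all.
Check: all required cells visited; 9 ≤ 9 moves.

(1,4), (2,4), (2,3), (2,2), (1,2), (1,1), (2,1), (3,1), (3,2), (3,3)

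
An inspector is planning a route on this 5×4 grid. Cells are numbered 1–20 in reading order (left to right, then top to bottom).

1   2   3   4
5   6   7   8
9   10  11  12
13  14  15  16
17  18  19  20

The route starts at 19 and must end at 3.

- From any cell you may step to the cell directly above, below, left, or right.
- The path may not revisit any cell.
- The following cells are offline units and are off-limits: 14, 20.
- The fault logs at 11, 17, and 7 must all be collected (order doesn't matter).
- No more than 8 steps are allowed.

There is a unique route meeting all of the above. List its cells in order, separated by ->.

The budget equals the shortest possible length, so every move has to be on a shortest route through the required cells.
Route from 19: 2× left (reaching 17), 2× up (reaching 9), 2× right (reaching 11), 2× up (reaching 3) — 8 moves in all.
Check: all required cells visited; 8 ≤ 8 moves.

19 -> 18 -> 17 -> 13 -> 9 -> 10 -> 11 -> 7 -> 3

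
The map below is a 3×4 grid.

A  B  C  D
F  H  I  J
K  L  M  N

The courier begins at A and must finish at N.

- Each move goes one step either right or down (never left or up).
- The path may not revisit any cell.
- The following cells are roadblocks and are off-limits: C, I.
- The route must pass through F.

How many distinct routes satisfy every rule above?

2

A right/down-only route from A to N makes exactly 2 down-moves and 3 right-moves in some order.
With no other constraints that would be C(5,2) = 10 routes.
Split at F and multiply the segment counts (each segment already excludes blocked cells): A→F: 1; F→N: 2; product = 2.
That gives 2 routes.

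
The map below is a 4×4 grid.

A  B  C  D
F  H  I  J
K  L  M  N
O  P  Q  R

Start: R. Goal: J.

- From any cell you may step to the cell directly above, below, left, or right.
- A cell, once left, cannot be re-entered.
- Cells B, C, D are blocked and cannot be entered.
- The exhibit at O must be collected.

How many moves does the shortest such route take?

8

Any route passes through O somewhere between R and J. Summing Manhattan distances along the two legs (R → O → J) gives a lower bound of 3 + 5 = 8 moves.
A route of 8 moves achieves this: R → Q → P → O → K → F → H → I → J.
Since 8 matches the lower bound, it is optimal.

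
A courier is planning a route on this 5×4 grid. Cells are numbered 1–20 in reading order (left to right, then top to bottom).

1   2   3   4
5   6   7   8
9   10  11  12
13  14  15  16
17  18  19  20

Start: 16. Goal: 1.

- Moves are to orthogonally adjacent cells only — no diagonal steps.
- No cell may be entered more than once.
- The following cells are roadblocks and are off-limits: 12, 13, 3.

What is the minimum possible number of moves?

6

The Manhattan distance from 16 to 1 is |4−1| + |4−1| = 6, so at least 6 moves are needed.
A route of 6 moves achieves this: 16 → 15 → 11 → 7 → 6 → 2 → 1.
Since 6 matches the lower bound, it is optimal.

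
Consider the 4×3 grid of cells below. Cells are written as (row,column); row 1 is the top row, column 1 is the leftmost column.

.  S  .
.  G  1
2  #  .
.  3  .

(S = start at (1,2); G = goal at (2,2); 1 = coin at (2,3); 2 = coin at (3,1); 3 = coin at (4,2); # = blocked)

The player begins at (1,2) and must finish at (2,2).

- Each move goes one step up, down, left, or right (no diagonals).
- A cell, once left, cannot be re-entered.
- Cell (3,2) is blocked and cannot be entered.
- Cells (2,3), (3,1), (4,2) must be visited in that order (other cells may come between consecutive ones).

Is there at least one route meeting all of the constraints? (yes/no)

Ignoring the required order, 2 revisit-free routes from (1,2) to (2,2) pass through all of (2,3), (3,1), and (4,2); the waypoint orders that occur are (3,1) → (4,2) → (2,3) (1); (2,3) → (4,2) → (3,1) (1) — never (2,3) → (3,1) → (4,2).

no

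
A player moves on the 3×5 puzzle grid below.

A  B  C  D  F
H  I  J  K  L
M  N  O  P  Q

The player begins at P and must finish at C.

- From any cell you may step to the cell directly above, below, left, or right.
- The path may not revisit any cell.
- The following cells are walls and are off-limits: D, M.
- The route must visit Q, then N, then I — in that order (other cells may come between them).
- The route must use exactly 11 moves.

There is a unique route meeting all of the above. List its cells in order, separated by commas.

The waypoints must appear in the order Q, N, I, with no cell reused.
Route from P: right to Q, up to L, 2× left (reaching J), down to O, left to N, up to I, left to H, up to A, 2× right (reaching C) — 11 moves in all.
Check: order respected (Q at step 1, N at step 6, I at step 7); 11 moves as required.

P, Q, L, K, J, O, N, I, H, A, B, C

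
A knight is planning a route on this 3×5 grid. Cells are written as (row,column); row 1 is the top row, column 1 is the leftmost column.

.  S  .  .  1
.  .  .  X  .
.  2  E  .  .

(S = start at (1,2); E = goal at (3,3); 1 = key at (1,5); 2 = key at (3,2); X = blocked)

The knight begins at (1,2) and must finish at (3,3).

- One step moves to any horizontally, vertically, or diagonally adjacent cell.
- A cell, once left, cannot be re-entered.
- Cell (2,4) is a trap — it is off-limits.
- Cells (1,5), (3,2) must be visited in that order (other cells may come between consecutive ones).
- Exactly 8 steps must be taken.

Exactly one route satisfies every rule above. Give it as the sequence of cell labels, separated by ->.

(1,2) -> (1,3) -> (1,4) -> (1,5) -> (2,5) -> (3,4) -> (2,3) -> (3,2) -> (3,3)

The waypoints must appear in the order (1,5), (3,2), with no cell reused.
Route from (1,2): 3× right (reaching (1,5)), down to (2,5), down-left to (3,4), up-left to (2,3), down-left to (3,2), right to (3,3) — 8 moves in all.
Check: order respected (1 at step 3, 2 at step 7); 8 moves as required.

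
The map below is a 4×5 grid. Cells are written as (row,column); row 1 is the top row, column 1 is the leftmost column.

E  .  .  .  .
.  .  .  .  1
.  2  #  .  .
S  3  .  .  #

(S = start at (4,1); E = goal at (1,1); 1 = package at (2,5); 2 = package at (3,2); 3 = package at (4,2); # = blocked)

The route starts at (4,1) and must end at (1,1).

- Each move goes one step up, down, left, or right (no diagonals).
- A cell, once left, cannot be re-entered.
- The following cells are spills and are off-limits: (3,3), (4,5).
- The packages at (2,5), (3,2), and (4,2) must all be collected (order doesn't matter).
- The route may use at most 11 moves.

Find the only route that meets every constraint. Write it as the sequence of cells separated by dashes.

Any route must reach (2,5), (3,2), and (4,2) and still end at (1,1) within 11 moves, so the order of the required stops is forced.
Route from (4,1): right to (4,2), 2× up (reaching (2,2)), 3× right (reaching (2,5)), up to (1,5), 4× left (reaching (1,1)) — 11 moves in all.
Check: all required cells visited; 11 ≤ 11 moves.

(4,1) - (4,2) - (3,2) - (2,2) - (2,3) - (2,4) - (2,5) - (1,5) - (1,4) - (1,3) - (1,2) - (1,1)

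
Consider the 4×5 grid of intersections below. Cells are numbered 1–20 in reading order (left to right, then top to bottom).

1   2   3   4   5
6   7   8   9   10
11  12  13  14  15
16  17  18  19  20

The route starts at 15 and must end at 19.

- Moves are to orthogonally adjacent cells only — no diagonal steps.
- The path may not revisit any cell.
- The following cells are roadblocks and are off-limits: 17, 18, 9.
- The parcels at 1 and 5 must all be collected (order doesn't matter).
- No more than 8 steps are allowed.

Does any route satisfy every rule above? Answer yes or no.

no

Even ignoring the no-revisit rule, getting from 15 to 19, taking the cheapest ordering 15 → 5 → 1 → 19 needs at least 2 + 4 + 6 = 12 moves (Manhattan distance per leg), which exceeds the 8-move limit.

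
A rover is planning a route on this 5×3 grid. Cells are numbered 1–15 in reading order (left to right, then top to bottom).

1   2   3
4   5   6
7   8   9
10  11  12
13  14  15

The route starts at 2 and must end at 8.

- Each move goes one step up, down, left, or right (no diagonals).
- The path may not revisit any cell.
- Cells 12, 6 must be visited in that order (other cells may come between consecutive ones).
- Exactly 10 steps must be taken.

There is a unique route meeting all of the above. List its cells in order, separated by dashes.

The waypoints must appear in the order 12, 6, with no cell reused.
Route from 2: left 1 to 1, down 3 to 10, right 2 to 12, up 2 to 6, left 1 to 5, down 1 to 8 — 10 moves in all.
Check: order respected (12 at step 6, 6 at step 8); 10 moves as required.

2 - 1 - 4 - 7 - 10 - 11 - 12 - 9 - 6 - 5 - 8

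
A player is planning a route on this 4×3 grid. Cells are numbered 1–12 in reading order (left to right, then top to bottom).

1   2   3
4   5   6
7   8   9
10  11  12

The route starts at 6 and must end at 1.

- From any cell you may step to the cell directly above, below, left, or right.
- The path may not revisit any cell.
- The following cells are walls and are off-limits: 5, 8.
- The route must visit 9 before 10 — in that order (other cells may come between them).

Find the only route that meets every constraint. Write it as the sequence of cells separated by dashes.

The waypoints must appear in the order 9, 10, with no cell reused.
Route from 6: 2× down (reaching 12), 2× left (reaching 10), 3× up (reaching 1) — 7 moves in all.
Check: order respected (9 at step 1, 10 at step 4).

6 - 9 - 12 - 11 - 10 - 7 - 4 - 1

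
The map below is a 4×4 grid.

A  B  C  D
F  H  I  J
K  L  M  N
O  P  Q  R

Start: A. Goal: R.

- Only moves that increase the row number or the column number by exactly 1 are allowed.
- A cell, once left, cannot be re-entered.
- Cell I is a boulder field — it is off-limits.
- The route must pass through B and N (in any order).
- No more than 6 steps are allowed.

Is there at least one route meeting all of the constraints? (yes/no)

One route that works: A → B → H → L → M → N → R.

yes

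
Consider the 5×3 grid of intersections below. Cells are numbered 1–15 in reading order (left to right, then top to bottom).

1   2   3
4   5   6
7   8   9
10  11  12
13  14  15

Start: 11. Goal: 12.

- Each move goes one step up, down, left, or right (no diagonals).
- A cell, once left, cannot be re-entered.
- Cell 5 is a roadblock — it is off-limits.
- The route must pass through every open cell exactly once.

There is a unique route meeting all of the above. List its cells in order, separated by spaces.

11 8 9 6 3 2 1 4 7 10 13 14 15 12

Need to visit all 14 open cells exactly once, starting at 11 and ending at 12.
Cell 6 has only two open neighbours (3 and 9), so the path must pass straight through it: one of those is the cell it's entered from and the other is where it exits.
Route from 11: up 1 to 8, right 1 to 9, up 2 to 3, left 2 to 1, down 4 to 13, right 2 to 15, up 1 to 12 — 13 moves in all.
Check: all 14 open cells covered.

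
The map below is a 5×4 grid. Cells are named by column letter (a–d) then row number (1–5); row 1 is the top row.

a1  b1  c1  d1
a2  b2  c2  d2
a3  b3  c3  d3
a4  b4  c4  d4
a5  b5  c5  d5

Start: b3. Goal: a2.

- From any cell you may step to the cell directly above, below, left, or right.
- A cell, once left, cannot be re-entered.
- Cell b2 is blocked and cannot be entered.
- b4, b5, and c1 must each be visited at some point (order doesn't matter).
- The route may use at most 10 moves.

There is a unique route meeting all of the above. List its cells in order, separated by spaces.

b3 b4 b5 c5 c4 c3 c2 c1 b1 a1 a2

The 10-move cap with required stops at b4, b5, c1 leaves no slack for detours.
Route from b3: 2× down (reaching b5), right to c5, 4× up (reaching c1), 2× left (reaching a1), down to a2 — 10 moves in all.
Check: all required cells visited; 10 ≤ 10 moves.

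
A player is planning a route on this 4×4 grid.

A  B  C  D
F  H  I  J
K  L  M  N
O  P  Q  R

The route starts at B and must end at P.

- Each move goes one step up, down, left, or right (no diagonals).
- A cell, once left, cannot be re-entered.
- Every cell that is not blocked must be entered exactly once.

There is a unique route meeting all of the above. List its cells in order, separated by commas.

B, A, F, H, I, C, D, J, N, R, Q, M, L, K, O, P

Need to visit all 16 open cells exactly once, starting at B and ending at P.
Cell O has only two open neighbours (K and P), so the path must pass straight through it: one of those is the cell it's entered from and the other is where it exits.
Route from B: left 1 to A, down 1 to F, right 2 to I, up 1 to C, right 1 to D, down 3 to R, left 1 to Q, up 1 to M, left 2 to K, down 1 to O, right 1 to P — 15 moves in all.
Check: all 16 open cells covered.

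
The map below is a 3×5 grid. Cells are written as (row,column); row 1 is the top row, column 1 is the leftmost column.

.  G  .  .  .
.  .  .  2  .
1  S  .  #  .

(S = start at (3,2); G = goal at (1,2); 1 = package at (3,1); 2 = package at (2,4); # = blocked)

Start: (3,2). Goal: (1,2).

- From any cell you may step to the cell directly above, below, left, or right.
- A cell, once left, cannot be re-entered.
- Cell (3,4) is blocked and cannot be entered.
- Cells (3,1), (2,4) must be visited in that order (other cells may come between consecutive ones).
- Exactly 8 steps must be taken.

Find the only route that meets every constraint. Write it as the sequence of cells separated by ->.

(3,2) -> (3,1) -> (2,1) -> (2,2) -> (2,3) -> (2,4) -> (1,4) -> (1,3) -> (1,2)

The waypoints must appear in the order (3,1), (2,4), with no cell reused.
Route from (3,2): left to (3,1), up to (2,1), 3× right (reaching (2,4)), up to (1,4), 2× left (reaching (1,2)) — 8 moves in all.
Check: order respected (1 at step 1, 2 at step 5); 8 moves as required.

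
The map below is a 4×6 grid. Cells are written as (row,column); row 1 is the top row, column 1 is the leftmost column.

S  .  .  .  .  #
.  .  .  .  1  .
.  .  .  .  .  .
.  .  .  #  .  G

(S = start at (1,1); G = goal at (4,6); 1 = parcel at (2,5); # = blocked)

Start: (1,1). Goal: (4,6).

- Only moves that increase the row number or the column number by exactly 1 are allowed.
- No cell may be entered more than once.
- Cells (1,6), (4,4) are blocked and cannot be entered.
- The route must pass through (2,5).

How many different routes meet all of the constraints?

15

A right/down-only route from (1,1) to (4,6) makes exactly 3 down-moves and 5 right-moves in some order.
With no other constraints that would be C(8,3) = 56 routes.
Split at (2,5) and multiply the segment counts (each segment already excludes blocked cells): (1,1)→(2,5): 5; (2,5)→(4,6): 3; product = 15.
That gives 15 routes.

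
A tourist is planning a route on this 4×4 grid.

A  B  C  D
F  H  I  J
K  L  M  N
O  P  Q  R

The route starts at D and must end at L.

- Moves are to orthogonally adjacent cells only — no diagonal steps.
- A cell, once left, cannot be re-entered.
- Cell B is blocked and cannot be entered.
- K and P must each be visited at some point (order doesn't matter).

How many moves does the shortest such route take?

Any route passes through K and P in some order between D and L. Summing Manhattan distances along each leg and taking the cheapest ordering (D → P → K → L) gives a lower bound of 5 + 2 + 1 = 8 moves.
A route of 8 moves achieves this: D → J → N → R → Q → P → O → K → L.
Since 8 matches the lower bound, it is optimal.

8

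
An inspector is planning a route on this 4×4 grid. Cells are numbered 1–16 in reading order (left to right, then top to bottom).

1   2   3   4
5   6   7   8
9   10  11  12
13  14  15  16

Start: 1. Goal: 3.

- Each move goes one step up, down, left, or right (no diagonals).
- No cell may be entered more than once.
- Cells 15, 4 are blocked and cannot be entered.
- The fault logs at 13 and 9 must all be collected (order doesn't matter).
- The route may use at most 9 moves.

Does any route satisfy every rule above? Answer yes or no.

One route that works: 1 → 5 → 9 → 13 → 14 → 10 → 6 → 2 → 3.

yes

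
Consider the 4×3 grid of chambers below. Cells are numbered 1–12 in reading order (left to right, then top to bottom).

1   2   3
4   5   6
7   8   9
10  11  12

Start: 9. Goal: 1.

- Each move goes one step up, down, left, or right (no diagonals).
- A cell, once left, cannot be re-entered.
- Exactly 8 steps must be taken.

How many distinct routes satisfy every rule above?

9

Need simple routes of exactly 8 moves from 9 to 1 (Manhattan distance 4, so 2 moves are spent on a detour and 2 undoing it).
Branch systematically from the start, pruning whenever the remaining move budget drops below the Manhattan distance to 1 or differs from it in parity. Grouping the completions by first move — via 6: 2; via 12: 5; via 8: 2 — and summing: 2 + 5 + 2 = 9.
That gives 9 routes.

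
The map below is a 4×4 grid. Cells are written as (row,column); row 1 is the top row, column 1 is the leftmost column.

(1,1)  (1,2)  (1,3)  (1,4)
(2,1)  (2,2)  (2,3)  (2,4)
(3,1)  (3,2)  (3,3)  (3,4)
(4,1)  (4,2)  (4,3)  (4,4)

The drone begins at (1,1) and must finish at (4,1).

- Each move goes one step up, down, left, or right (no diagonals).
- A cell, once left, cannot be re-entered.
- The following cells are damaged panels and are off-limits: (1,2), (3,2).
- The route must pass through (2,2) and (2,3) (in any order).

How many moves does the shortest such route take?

Any route passes through (2,2) and (2,3) in some order between (1,1) and (4,1). Summing Manhattan distances along each leg and taking the cheapest ordering ((1,1) → (2,2) → (2,3) → (4,1)) gives a lower bound of 2 + 1 + 4 = 7 moves.
A route of 7 moves achieves this: (1,1) → (2,1) → (2,2) → (2,3) → (3,3) → (4,3) → (4,2) → (4,1).
Since 7 matches the lower bound, it is optimal.

7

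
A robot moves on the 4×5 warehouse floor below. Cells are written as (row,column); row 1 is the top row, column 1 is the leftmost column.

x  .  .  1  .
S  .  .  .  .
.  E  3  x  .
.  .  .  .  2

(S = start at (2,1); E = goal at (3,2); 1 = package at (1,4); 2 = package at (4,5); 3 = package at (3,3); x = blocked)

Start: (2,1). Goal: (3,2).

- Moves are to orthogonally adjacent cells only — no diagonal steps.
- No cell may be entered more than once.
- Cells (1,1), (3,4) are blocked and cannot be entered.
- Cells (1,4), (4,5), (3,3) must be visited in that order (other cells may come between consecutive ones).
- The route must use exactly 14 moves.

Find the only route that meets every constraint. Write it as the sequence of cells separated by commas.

(2,1), (2,2), (1,2), (1,3), (2,3), (2,4), (1,4), (1,5), (2,5), (3,5), (4,5), (4,4), (4,3), (3,3), (3,2)

The waypoints must appear in the order (1,4), (4,5), (3,3), with no cell reused.
Route from (2,1): right 1 to (2,2), up 1 to (1,2), right 1 to (1,3), down 1 to (2,3), right 1 to (2,4), up 1 to (1,4), right 1 to (1,5), down 3 to (4,5), left 2 to (4,3), up 1 to (3,3), left 1 to (3,2) — 14 moves in all.
Check: order respected (1 at step 6, 2 at step 10, 3 at step 13); 14 moves as required.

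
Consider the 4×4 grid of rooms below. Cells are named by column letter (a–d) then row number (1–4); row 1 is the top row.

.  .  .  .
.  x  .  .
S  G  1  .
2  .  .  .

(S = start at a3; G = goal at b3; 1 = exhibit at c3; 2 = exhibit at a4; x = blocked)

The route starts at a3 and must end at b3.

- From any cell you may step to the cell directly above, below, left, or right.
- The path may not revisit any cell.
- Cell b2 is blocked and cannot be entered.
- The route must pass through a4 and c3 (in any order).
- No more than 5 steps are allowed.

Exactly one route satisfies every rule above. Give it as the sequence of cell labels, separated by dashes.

a3 - a4 - b4 - c4 - c3 - b3

Any route must reach a4 and c3 and still end at b3 within 5 moves, so the order of the required stops is forced.
Route from a3: down 1 to a4, right 2 to c4, up 1 to c3, left 1 to b3 — 5 moves in all.
Check: all required cells visited; 5 ≤ 5 moves.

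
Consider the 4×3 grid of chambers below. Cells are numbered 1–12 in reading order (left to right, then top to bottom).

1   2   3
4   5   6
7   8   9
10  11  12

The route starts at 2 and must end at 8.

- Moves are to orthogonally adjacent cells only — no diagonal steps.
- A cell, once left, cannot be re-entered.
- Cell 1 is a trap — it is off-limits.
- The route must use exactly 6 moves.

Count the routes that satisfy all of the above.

Need simple routes of exactly 6 moves from 2 to 8 (Manhattan distance 2, so 2 moves are spent on a detour and 2 undoing it).
Enumerating: 2 5 4 7 10 11 8 | 2 5 6 9 12 11 8 | 2 3 6 9 12 11 8 | 2 3 6 5 4 7 8.
That gives 4 routes.

4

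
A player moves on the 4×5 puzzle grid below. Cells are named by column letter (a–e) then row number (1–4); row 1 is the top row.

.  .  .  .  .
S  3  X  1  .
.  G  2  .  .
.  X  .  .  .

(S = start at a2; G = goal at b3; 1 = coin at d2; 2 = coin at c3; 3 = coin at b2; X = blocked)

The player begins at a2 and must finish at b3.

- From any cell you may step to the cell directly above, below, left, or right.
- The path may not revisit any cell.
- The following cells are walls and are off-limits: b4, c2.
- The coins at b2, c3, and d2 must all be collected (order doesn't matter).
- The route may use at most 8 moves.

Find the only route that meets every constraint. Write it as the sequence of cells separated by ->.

Any route must reach b2, c3, and d2 and still end at b3 within 8 moves, so the order of the required stops is forced.
Route from a2: right 1 to b2, up 1 to b1, right 2 to d1, down 2 to d3, left 2 to b3 — 8 moves in all.
Check: all required cells visited; 8 ≤ 8 moves.

a2 -> b2 -> b1 -> c1 -> d1 -> d2 -> d3 -> c3 -> b3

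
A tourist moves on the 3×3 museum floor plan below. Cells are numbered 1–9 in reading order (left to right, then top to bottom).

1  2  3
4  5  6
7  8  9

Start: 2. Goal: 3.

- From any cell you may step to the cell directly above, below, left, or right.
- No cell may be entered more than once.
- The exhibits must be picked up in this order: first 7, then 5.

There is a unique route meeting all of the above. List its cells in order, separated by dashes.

2 - 1 - 4 - 7 - 8 - 5 - 6 - 3

The waypoints must appear in the order 7, 5, with no cell reused.
Route from 2: left to 1, 2× down (reaching 7), right to 8, up to 5, right to 6, up to 3 — 7 moves in all.
Check: order respected (7 at step 3, 5 at step 5).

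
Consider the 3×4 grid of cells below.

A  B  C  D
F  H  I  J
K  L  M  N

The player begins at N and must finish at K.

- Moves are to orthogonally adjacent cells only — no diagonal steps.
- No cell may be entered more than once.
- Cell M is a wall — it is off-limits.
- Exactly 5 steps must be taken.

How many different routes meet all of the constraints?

Need simple routes of exactly 5 moves from N to K (Manhattan distance 3, so 1 moves are spent on a detour and 1 undoing it).
Enumerating: N J I H L K | N J I H F K.
That gives 2 routes.

2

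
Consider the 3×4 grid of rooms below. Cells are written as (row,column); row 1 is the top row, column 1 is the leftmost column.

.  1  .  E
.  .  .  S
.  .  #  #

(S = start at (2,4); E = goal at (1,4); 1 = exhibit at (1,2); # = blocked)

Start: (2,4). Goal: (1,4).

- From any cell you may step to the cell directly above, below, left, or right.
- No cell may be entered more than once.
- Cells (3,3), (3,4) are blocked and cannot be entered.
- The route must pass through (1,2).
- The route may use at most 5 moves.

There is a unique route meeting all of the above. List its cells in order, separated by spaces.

The budget equals the shortest possible length, so every move has to be on a shortest route through the required cells.
Route from (2,4): 2× left (reaching (2,2)), up to (1,2), 2× right (reaching (1,4)) — 5 moves in all.
Check: all required cells visited; 5 ≤ 5 moves.

(2,4) (2,3) (2,2) (1,2) (1,3) (1,4)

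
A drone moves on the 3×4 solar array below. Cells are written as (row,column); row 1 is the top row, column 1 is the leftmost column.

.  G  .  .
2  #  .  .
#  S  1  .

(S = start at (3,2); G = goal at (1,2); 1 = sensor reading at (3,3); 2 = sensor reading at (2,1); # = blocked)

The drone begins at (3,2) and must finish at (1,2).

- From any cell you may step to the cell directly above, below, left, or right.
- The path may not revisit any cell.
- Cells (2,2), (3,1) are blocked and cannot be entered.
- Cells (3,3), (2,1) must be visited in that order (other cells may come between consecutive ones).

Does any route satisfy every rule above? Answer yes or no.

(2,1) must be visited but has only one open neighbour ((1,1)), and it is neither the start nor the goal — the route would have to enter and leave through (1,1), re-entering it.

no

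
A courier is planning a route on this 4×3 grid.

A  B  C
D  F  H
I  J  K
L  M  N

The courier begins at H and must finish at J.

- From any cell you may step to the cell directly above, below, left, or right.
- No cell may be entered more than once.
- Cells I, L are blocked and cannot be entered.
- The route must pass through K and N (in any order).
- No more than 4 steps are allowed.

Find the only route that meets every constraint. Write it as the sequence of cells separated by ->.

H -> K -> N -> M -> J

The budget equals the shortest possible length, so every move has to be on a shortest route through the required cells.
Route from H: down 2 to N, left 1 to M, up 1 to J — 4 moves in all.
Check: all required cells visited; 4 ≤ 4 moves.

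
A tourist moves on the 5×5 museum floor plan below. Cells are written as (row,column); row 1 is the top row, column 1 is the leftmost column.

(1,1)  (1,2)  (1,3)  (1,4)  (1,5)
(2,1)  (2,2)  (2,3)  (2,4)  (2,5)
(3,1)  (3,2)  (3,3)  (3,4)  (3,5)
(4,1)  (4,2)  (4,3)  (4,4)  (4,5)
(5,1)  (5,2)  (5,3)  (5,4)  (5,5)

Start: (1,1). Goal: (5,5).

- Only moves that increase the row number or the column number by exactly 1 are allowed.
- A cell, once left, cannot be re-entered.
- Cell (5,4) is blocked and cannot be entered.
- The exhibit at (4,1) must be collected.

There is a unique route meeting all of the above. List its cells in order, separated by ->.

(1,1) -> (2,1) -> (3,1) -> (4,1) -> (4,2) -> (4,3) -> (4,4) -> (4,5) -> (5,5)

Moves only go right or down, so the column and row indices never decrease.
Route from (1,1): down 3 to (4,1), right 4 to (4,5), down 1 to (5,5) — 8 moves in all.
Check: all required cells visited.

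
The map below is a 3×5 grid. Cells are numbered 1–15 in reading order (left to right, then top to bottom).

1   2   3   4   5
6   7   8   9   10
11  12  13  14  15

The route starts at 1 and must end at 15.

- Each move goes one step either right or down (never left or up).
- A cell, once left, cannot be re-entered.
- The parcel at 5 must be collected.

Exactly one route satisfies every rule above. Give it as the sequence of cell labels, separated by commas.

Moves only go right or down, so the column and row indices never decrease.
Route from 1: 4× right (reaching 5), 2× down (reaching 15) — 6 moves in all.
Check: all required cells visited.

1, 2, 3, 4, 5, 10, 15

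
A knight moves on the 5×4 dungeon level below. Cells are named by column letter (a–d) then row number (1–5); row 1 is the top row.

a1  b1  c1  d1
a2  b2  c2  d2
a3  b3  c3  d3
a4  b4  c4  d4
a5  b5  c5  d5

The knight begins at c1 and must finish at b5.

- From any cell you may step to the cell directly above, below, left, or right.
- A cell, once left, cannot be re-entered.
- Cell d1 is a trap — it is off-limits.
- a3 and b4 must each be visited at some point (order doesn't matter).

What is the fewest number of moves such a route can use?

Any route passes through a3 and b4 in some order between c1 and b5. Summing Manhattan distances along each leg and taking the cheapest ordering (c1 → a3 → b4 → b5) gives a lower bound of 4 + 2 + 1 = 7 moves.
A route of 7 moves achieves this: c1 → c2 → c3 → b3 → a3 → a4 → b4 → b5.
Since 7 matches the lower bound, it is optimal.

7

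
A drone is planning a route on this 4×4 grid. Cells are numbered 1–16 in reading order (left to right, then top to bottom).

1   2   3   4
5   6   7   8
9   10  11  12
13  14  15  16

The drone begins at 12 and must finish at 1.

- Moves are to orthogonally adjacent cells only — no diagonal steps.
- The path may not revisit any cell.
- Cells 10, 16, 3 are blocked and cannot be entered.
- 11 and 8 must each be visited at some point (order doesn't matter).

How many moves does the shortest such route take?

9

Any route passes through 11 and 8 in some order between 12 and 1. Summing Manhattan distances along each leg and taking the cheapest ordering (12 → 11 → 8 → 1) gives a lower bound of 1 + 2 + 4 = 7 moves.
The shortest route satisfying every rule uses 9 moves: 12 → 8 → 7 → 11 → 15 → 14 → 13 → 9 → 5 → 1.
The bound of 7 isn't tight here; checking systematically, no route of length 7 through 8 satisfies every constraint, so 9 is the minimum.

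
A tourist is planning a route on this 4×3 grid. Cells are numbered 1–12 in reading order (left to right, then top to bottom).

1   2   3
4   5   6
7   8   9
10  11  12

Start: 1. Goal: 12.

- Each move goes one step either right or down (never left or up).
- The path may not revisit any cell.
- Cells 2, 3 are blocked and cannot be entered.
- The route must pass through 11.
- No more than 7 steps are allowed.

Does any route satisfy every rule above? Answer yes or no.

One route that works: 1 → 4 → 7 → 10 → 11 → 12.

yes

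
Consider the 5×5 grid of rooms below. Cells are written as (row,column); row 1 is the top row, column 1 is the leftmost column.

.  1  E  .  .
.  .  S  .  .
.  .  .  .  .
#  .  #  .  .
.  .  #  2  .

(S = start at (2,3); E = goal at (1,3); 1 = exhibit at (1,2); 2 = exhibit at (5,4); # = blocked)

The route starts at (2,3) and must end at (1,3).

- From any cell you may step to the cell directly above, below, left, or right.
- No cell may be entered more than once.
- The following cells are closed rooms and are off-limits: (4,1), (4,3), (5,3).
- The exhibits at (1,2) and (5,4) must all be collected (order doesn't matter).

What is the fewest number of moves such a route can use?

13

Any route passes through (1,2) and (5,4) in some order between (2,3) and (1,3). Summing Manhattan distances along each leg and taking the cheapest ordering ((2,3) → (5,4) → (1,2) → (1,3)) gives a lower bound of 4 + 6 + 1 = 11 moves.
The shortest route satisfying every rule uses 13 moves: (2,3) → (2,4) → (2,5) → (3,5) → (4,5) → (5,5) → (5,4) → (4,4) → (3,4) → (3,3) → (3,2) → (2,2) → (1,2) → (1,3).
The no-revisit rule (legs can't share cells) pushes the minimum above the 11-move bound; an exhaustive check rules out every length from 11 to 12, leaving 13 as the minimum.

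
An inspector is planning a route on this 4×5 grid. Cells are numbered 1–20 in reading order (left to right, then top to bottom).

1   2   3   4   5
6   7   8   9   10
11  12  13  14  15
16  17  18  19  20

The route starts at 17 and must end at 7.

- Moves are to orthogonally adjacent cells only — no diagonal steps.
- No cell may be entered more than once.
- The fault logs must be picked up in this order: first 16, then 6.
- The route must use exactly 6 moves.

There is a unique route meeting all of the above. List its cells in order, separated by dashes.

17 - 16 - 11 - 6 - 1 - 2 - 7

The waypoints must appear in the order 16, 6, with no cell reused.
Route from 17: left to 16, 3× up (reaching 1), right to 2, down to 7 — 6 moves in all.
Check: order respected (16 at step 1, 6 at step 3); 6 moves as required.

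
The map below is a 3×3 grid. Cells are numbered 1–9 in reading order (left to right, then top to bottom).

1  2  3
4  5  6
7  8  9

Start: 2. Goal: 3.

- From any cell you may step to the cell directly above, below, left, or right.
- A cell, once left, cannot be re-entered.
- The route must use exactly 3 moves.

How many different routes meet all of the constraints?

Need simple routes of exactly 3 moves from 2 to 3 (Manhattan distance 1, so 1 moves are spent on a detour and 1 undoing it).
Enumerating: 2 5 6 3.
That gives 1 route.

1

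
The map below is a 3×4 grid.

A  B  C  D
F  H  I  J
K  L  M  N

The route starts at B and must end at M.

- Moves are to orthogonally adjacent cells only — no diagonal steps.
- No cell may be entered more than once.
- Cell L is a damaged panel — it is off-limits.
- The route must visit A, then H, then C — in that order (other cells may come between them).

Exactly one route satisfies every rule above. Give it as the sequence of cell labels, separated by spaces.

The waypoints must appear in the order A, H, C, with no cell reused.
Route from B: left to A, down to F, 2× right (reaching I), up to C, right to D, 2× down (reaching N), left to M — 9 moves in all.
Check: order respected (A at step 1, H at step 3, C at step 5).

B A F H I C D J N M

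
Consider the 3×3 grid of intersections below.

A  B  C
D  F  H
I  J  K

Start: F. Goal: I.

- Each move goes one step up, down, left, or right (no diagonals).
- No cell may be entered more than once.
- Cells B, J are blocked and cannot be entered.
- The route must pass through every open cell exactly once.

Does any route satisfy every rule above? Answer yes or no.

Cell A has only one open neighbour but is neither the start nor the goal, so a Hamiltonian route would have to both enter and leave it through the same neighbour — impossible without revisiting.

no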